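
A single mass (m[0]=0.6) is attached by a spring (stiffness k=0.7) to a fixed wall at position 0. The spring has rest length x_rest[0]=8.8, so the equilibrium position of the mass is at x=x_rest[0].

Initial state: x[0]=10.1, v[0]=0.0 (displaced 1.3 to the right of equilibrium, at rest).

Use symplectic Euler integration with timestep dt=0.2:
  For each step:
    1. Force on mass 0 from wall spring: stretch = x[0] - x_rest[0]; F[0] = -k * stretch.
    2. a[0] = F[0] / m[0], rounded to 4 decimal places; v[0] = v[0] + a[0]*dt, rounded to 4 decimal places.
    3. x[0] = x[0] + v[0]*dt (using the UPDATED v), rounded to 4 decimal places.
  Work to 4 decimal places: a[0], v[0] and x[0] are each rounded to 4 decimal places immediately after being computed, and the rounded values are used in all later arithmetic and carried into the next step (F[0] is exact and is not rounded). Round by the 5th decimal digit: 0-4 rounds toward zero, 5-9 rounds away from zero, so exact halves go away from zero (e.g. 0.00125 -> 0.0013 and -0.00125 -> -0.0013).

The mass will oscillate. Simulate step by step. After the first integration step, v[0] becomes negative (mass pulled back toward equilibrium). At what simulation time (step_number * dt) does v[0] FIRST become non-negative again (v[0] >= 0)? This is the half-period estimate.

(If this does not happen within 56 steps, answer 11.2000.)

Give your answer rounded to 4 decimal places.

Answer: 3.0000

Derivation:
Step 0: x=[10.1000] v=[0.0000]
Step 1: x=[10.0393] v=[-0.3033]
Step 2: x=[9.9208] v=[-0.5925]
Step 3: x=[9.7500] v=[-0.8540]
Step 4: x=[9.5349] v=[-1.0757]
Step 5: x=[9.2855] v=[-1.2472]
Step 6: x=[9.0134] v=[-1.3605]
Step 7: x=[8.7313] v=[-1.4103]
Step 8: x=[8.4524] v=[-1.3943]
Step 9: x=[8.1898] v=[-1.3132]
Step 10: x=[7.9556] v=[-1.1708]
Step 11: x=[7.7608] v=[-0.9738]
Step 12: x=[7.6145] v=[-0.7313]
Step 13: x=[7.5236] v=[-0.4547]
Step 14: x=[7.4922] v=[-0.1569]
Step 15: x=[7.5219] v=[0.1483]
First v>=0 after going negative at step 15, time=3.0000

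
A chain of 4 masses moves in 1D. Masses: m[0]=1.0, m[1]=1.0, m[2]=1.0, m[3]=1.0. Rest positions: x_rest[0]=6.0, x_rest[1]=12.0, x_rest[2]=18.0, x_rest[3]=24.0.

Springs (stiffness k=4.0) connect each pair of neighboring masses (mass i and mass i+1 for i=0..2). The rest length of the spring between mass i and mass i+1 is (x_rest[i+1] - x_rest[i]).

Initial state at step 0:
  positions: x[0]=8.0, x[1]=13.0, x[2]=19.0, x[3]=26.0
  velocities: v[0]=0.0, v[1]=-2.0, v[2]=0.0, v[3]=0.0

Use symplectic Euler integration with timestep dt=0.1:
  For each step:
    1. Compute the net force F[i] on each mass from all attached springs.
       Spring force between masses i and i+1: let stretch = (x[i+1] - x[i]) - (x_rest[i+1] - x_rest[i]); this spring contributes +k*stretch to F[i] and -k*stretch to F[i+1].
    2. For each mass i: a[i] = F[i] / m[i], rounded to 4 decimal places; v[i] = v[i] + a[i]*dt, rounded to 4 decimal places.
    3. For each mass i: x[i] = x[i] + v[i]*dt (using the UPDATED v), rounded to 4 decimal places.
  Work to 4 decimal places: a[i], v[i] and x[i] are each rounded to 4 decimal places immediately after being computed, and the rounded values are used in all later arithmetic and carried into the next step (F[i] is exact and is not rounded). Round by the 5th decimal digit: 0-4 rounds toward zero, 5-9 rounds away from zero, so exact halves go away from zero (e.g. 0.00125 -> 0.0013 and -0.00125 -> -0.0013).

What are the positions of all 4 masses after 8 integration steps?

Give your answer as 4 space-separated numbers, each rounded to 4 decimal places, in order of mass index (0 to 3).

Answer: 6.6583 13.2103 19.4696 25.0616

Derivation:
Step 0: x=[8.0000 13.0000 19.0000 26.0000] v=[0.0000 -2.0000 0.0000 0.0000]
Step 1: x=[7.9600 12.8400 19.0400 25.9600] v=[-0.4000 -1.6000 0.4000 -0.4000]
Step 2: x=[7.8752 12.7328 19.1088 25.8832] v=[-0.8480 -1.0720 0.6880 -0.7680]
Step 3: x=[7.7447 12.6863 19.1935 25.7754] v=[-1.3050 -0.4646 0.8474 -1.0778]
Step 4: x=[7.5719 12.7025 19.2812 25.6443] v=[-1.7284 0.1616 0.8773 -1.3106]
Step 5: x=[7.3643 12.7766 19.3603 25.4987] v=[-2.0762 0.7408 0.7911 -1.4558]
Step 6: x=[7.1332 12.8975 19.4216 25.3476] v=[-2.3113 1.2094 0.6130 -1.5112]
Step 7: x=[6.8926 13.0488 19.4590 25.1994] v=[-2.4056 1.5133 0.3738 -1.4816]
Step 8: x=[6.6583 13.2103 19.4696 25.0616] v=[-2.3431 1.6149 0.1059 -1.3778]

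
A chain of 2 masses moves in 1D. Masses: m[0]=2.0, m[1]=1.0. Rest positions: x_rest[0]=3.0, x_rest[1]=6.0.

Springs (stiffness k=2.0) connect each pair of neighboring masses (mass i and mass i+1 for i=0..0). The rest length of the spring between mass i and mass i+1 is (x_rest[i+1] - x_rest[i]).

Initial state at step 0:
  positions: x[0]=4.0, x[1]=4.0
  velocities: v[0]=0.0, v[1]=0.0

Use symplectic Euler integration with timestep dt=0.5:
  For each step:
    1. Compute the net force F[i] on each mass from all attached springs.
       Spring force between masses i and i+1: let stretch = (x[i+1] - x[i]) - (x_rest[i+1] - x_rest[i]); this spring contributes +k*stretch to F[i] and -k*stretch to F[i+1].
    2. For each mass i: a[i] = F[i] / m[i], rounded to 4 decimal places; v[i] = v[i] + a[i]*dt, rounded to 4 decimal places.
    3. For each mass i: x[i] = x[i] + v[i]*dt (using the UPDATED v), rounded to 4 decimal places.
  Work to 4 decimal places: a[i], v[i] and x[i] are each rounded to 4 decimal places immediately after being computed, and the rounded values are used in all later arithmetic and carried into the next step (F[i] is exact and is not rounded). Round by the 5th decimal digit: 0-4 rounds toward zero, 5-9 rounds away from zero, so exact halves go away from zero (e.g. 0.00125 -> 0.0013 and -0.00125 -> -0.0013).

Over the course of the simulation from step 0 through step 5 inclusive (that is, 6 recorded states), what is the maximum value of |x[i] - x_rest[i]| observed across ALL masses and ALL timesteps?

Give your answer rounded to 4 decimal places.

Answer: 2.2188

Derivation:
Step 0: x=[4.0000 4.0000] v=[0.0000 0.0000]
Step 1: x=[3.2500 5.5000] v=[-1.5000 3.0000]
Step 2: x=[2.3125 7.3750] v=[-1.8750 3.7500]
Step 3: x=[1.8906 8.2188] v=[-0.8438 1.6875]
Step 4: x=[2.3008 7.3985] v=[0.8203 -1.6407]
Step 5: x=[3.2354 5.5293] v=[1.8692 -3.7384]
Max displacement = 2.2188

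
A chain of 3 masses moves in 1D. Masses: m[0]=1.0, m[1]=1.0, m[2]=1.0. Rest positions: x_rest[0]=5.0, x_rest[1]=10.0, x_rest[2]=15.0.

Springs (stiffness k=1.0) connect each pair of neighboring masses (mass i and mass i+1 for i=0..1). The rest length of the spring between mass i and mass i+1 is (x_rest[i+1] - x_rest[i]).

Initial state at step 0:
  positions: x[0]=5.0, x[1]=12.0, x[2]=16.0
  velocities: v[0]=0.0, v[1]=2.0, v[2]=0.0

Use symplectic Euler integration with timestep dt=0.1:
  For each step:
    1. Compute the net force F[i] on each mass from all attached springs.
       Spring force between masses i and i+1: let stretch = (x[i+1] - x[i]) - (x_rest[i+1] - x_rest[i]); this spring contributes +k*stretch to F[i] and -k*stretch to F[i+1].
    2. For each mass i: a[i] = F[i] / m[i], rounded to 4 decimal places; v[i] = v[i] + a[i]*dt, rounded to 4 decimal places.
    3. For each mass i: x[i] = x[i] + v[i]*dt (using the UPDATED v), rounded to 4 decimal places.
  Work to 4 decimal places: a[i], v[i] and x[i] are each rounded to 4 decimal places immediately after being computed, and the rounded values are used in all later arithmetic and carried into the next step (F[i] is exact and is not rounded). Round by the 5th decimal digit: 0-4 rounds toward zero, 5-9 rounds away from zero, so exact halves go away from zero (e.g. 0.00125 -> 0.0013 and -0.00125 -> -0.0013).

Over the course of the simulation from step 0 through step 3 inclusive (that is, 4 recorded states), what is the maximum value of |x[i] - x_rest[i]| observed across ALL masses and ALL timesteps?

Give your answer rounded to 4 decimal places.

Step 0: x=[5.0000 12.0000 16.0000] v=[0.0000 2.0000 0.0000]
Step 1: x=[5.0200 12.1700 16.0100] v=[0.2000 1.7000 0.1000]
Step 2: x=[5.0615 12.3069 16.0316] v=[0.4150 1.3690 0.2160]
Step 3: x=[5.1255 12.4086 16.0660] v=[0.6395 1.0169 0.3435]
Max displacement = 2.4086

Answer: 2.4086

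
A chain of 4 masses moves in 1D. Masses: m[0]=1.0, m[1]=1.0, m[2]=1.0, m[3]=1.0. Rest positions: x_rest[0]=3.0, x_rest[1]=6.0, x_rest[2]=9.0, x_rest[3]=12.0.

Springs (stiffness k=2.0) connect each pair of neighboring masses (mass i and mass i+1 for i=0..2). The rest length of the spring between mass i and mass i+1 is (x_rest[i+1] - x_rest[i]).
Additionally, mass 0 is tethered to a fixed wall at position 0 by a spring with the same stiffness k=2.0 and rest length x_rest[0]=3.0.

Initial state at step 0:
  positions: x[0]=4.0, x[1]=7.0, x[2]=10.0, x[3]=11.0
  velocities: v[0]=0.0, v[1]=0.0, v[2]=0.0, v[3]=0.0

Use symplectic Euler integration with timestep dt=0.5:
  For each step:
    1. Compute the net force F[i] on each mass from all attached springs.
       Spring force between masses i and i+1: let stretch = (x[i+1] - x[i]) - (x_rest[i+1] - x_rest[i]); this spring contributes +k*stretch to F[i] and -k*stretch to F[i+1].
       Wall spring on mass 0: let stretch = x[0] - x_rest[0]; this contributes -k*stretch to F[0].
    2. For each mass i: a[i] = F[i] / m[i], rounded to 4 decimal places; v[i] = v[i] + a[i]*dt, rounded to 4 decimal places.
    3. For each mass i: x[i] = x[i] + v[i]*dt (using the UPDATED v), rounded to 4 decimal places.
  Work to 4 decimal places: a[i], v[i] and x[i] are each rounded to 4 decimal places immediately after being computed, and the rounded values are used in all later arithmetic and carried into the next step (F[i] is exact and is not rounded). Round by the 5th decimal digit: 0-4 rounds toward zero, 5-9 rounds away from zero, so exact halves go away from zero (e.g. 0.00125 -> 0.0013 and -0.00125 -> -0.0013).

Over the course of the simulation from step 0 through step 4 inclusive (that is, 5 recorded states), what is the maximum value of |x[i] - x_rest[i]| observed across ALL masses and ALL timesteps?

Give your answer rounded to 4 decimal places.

Step 0: x=[4.0000 7.0000 10.0000 11.0000] v=[0.0000 0.0000 0.0000 0.0000]
Step 1: x=[3.5000 7.0000 9.0000 12.0000] v=[-1.0000 0.0000 -2.0000 2.0000]
Step 2: x=[3.0000 6.2500 8.5000 13.0000] v=[-1.0000 -1.5000 -1.0000 2.0000]
Step 3: x=[2.6250 5.0000 9.1250 13.2500] v=[-0.7500 -2.5000 1.2500 0.5000]
Step 4: x=[2.1250 4.6250 9.7500 12.9375] v=[-1.0000 -0.7500 1.2500 -0.6250]
Max displacement = 1.3750

Answer: 1.3750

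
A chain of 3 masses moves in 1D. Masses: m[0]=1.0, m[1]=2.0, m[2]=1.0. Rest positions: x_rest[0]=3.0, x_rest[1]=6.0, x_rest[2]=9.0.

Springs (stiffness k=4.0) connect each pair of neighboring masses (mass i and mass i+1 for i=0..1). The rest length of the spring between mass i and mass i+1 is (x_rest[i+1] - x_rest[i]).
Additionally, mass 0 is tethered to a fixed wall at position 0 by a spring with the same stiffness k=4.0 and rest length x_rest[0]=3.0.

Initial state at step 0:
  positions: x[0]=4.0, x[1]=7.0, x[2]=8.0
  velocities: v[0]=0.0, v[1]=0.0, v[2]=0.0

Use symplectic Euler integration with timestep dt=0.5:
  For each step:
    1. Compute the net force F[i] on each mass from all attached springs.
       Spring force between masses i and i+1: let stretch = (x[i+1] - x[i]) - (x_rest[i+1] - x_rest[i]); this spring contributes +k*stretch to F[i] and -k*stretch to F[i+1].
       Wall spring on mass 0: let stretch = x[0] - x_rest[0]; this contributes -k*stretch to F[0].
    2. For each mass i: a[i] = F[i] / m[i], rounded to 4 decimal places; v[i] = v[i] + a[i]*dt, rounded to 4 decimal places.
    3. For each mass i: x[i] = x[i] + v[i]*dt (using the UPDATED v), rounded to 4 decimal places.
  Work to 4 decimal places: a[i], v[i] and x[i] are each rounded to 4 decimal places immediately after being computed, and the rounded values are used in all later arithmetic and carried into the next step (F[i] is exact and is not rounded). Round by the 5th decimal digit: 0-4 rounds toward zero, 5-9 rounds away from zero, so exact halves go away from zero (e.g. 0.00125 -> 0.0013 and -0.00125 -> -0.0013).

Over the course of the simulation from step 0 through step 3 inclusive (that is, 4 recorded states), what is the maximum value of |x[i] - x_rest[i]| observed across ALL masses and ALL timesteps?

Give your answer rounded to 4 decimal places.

Answer: 2.0000

Derivation:
Step 0: x=[4.0000 7.0000 8.0000] v=[0.0000 0.0000 0.0000]
Step 1: x=[3.0000 6.0000 10.0000] v=[-2.0000 -2.0000 4.0000]
Step 2: x=[2.0000 5.5000 11.0000] v=[-2.0000 -1.0000 2.0000]
Step 3: x=[2.5000 6.0000 9.5000] v=[1.0000 1.0000 -3.0000]
Max displacement = 2.0000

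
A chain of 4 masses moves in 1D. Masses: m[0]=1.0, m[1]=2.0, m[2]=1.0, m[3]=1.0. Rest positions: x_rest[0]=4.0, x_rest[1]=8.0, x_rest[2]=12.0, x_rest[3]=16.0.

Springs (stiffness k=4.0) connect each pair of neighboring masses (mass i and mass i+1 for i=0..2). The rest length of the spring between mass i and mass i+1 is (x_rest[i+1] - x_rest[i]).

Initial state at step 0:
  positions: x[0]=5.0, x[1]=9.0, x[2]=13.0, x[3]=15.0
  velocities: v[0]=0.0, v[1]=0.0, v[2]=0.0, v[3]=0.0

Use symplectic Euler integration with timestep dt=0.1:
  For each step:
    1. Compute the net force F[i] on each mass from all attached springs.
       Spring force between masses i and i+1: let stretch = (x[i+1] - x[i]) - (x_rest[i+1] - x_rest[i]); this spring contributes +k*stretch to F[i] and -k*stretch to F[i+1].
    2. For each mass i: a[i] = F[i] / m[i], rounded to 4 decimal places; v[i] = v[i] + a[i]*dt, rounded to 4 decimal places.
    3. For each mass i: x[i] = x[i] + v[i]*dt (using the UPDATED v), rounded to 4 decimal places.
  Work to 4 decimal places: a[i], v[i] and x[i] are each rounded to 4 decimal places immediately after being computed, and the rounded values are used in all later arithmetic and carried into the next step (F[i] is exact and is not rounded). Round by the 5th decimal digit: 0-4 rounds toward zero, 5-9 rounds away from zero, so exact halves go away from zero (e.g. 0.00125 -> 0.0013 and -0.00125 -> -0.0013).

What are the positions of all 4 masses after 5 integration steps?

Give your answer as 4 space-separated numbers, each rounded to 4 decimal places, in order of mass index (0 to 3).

Answer: 4.9983 8.9509 12.1066 15.9933

Derivation:
Step 0: x=[5.0000 9.0000 13.0000 15.0000] v=[0.0000 0.0000 0.0000 0.0000]
Step 1: x=[5.0000 9.0000 12.9200 15.0800] v=[0.0000 0.0000 -0.8000 0.8000]
Step 2: x=[5.0000 8.9984 12.7696 15.2336] v=[0.0000 -0.0160 -1.5040 1.5360]
Step 3: x=[4.9999 8.9923 12.5669 15.4486] v=[-0.0006 -0.0614 -2.0269 2.1504]
Step 4: x=[4.9995 8.9778 12.3365 15.7084] v=[-0.0036 -0.1450 -2.3041 2.5977]
Step 5: x=[4.9983 8.9509 12.1066 15.9933] v=[-0.0123 -0.2689 -2.2988 2.8489]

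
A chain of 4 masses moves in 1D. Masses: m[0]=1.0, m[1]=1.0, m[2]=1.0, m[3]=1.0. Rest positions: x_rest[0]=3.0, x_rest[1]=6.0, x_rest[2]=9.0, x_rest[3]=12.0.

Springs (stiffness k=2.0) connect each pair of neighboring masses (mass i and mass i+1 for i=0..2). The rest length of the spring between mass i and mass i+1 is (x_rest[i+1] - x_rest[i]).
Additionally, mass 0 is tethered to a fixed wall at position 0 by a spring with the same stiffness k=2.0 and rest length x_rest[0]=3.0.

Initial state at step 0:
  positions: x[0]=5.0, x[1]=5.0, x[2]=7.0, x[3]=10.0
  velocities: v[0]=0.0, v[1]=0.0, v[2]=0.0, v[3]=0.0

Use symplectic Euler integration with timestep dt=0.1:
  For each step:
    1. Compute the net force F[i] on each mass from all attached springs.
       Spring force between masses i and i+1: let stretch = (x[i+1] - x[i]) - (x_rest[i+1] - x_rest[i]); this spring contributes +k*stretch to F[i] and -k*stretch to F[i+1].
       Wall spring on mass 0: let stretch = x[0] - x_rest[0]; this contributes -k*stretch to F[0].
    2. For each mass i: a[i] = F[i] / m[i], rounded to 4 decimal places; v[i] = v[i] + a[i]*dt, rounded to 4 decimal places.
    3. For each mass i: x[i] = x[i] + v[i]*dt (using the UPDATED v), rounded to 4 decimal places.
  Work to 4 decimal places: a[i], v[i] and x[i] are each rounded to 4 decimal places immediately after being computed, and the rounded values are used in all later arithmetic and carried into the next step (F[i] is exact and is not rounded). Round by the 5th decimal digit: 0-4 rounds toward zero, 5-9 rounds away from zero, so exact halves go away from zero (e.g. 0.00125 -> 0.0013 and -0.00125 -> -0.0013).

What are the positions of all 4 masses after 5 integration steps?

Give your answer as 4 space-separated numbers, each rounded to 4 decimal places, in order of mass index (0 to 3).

Step 0: x=[5.0000 5.0000 7.0000 10.0000] v=[0.0000 0.0000 0.0000 0.0000]
Step 1: x=[4.9000 5.0400 7.0200 10.0000] v=[-1.0000 0.4000 0.2000 0.0000]
Step 2: x=[4.7048 5.1168 7.0600 10.0004] v=[-1.9520 0.7680 0.4000 0.0040]
Step 3: x=[4.4237 5.2242 7.1199 10.0020] v=[-2.8106 1.0742 0.5994 0.0159]
Step 4: x=[4.0702 5.3535 7.1996 10.0060] v=[-3.5352 1.2932 0.7967 0.0395]
Step 5: x=[3.6609 5.4941 7.2985 10.0138] v=[-4.0926 1.4058 0.9888 0.0782]

Answer: 3.6609 5.4941 7.2985 10.0138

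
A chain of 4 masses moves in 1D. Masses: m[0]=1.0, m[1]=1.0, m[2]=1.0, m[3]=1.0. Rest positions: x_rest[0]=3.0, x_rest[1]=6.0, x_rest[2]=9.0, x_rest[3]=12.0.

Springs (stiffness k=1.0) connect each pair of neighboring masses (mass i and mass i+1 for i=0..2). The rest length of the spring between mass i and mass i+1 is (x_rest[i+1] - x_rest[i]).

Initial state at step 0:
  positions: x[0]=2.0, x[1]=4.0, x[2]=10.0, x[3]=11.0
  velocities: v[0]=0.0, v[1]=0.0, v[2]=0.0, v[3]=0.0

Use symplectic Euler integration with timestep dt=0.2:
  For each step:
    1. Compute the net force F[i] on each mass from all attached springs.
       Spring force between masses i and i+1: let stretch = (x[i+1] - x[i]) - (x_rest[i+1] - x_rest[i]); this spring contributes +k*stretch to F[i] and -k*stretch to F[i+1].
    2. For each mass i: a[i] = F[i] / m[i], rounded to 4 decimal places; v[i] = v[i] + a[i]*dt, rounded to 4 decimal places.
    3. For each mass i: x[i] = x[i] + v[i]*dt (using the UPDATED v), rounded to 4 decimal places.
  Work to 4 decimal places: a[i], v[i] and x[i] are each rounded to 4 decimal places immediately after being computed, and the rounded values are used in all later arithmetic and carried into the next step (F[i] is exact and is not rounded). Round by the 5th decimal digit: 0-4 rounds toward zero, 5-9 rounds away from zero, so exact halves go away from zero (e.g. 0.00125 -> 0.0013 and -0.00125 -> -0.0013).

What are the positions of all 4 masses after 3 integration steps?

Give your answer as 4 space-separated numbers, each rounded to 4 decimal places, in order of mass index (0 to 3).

Step 0: x=[2.0000 4.0000 10.0000 11.0000] v=[0.0000 0.0000 0.0000 0.0000]
Step 1: x=[1.9600 4.1600 9.8000 11.0800] v=[-0.2000 0.8000 -1.0000 0.4000]
Step 2: x=[1.8880 4.4576 9.4256 11.2288] v=[-0.3600 1.4880 -1.8720 0.7440]
Step 3: x=[1.7988 4.8511 8.9246 11.4255] v=[-0.4461 1.9677 -2.5050 0.9834]

Answer: 1.7988 4.8511 8.9246 11.4255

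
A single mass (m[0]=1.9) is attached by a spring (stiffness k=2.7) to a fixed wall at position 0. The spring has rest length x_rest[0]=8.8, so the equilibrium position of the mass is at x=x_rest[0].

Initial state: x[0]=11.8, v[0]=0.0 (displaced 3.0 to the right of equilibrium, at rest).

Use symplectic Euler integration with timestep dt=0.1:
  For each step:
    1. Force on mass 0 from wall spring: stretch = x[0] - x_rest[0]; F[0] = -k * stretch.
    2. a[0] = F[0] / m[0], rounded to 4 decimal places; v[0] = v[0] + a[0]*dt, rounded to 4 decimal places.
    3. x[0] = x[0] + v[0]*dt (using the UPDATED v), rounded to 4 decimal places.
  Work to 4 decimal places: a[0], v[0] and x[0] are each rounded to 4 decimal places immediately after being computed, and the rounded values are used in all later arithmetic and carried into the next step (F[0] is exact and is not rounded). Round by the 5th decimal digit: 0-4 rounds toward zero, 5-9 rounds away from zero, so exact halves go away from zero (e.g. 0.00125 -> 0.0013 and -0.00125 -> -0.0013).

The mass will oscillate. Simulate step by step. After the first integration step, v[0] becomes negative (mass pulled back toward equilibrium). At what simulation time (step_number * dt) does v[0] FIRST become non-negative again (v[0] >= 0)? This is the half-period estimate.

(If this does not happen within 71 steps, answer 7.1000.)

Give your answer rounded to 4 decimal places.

Answer: 2.7000

Derivation:
Step 0: x=[11.8000] v=[0.0000]
Step 1: x=[11.7574] v=[-0.4263]
Step 2: x=[11.6727] v=[-0.8466]
Step 3: x=[11.5472] v=[-1.2548]
Step 4: x=[11.3827] v=[-1.6452]
Step 5: x=[11.1815] v=[-2.0122]
Step 6: x=[10.9464] v=[-2.3506]
Step 7: x=[10.6808] v=[-2.6556]
Step 8: x=[10.3885] v=[-2.9229]
Step 9: x=[10.0736] v=[-3.1486]
Step 10: x=[9.7406] v=[-3.3296]
Step 11: x=[9.3943] v=[-3.4633]
Step 12: x=[9.0395] v=[-3.5478]
Step 13: x=[8.6813] v=[-3.5818]
Step 14: x=[8.3248] v=[-3.5649]
Step 15: x=[7.9751] v=[-3.4974]
Step 16: x=[7.6371] v=[-3.3802]
Step 17: x=[7.3156] v=[-3.2150]
Step 18: x=[7.0152] v=[-3.0041]
Step 19: x=[6.7402] v=[-2.7505]
Step 20: x=[6.4944] v=[-2.4578]
Step 21: x=[6.2814] v=[-2.1302]
Step 22: x=[6.1042] v=[-1.7723]
Step 23: x=[5.9653] v=[-1.3892]
Step 24: x=[5.8667] v=[-0.9864]
Step 25: x=[5.8097] v=[-0.5696]
Step 26: x=[5.7952] v=[-0.1447]
Step 27: x=[5.8234] v=[0.2823]
First v>=0 after going negative at step 27, time=2.7000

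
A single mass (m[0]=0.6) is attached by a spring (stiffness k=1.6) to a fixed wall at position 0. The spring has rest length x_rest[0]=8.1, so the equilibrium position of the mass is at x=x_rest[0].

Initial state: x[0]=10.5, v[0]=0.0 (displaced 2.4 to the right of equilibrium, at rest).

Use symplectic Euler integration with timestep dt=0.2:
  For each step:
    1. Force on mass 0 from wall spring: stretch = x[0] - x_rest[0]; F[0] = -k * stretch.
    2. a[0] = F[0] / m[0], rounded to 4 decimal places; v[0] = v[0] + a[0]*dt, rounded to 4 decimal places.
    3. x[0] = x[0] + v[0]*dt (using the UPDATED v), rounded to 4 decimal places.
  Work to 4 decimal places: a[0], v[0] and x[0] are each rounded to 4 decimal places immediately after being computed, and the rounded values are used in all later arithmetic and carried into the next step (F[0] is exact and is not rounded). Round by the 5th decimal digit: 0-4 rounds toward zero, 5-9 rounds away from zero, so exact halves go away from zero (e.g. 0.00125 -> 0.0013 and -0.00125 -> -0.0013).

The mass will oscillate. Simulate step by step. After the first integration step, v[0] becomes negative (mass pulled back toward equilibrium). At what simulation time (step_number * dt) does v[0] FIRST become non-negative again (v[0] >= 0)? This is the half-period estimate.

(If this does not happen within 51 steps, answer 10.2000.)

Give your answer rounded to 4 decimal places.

Step 0: x=[10.5000] v=[0.0000]
Step 1: x=[10.2440] v=[-1.2800]
Step 2: x=[9.7593] v=[-2.4235]
Step 3: x=[9.0976] v=[-3.3085]
Step 4: x=[8.3295] v=[-3.8406]
Step 5: x=[7.5369] v=[-3.9630]
Step 6: x=[6.8044] v=[-3.6627]
Step 7: x=[6.2101] v=[-2.9717]
Step 8: x=[5.8173] v=[-1.9638]
Step 9: x=[5.6680] v=[-0.7464]
Step 10: x=[5.7781] v=[0.5507]
First v>=0 after going negative at step 10, time=2.0000

Answer: 2.0000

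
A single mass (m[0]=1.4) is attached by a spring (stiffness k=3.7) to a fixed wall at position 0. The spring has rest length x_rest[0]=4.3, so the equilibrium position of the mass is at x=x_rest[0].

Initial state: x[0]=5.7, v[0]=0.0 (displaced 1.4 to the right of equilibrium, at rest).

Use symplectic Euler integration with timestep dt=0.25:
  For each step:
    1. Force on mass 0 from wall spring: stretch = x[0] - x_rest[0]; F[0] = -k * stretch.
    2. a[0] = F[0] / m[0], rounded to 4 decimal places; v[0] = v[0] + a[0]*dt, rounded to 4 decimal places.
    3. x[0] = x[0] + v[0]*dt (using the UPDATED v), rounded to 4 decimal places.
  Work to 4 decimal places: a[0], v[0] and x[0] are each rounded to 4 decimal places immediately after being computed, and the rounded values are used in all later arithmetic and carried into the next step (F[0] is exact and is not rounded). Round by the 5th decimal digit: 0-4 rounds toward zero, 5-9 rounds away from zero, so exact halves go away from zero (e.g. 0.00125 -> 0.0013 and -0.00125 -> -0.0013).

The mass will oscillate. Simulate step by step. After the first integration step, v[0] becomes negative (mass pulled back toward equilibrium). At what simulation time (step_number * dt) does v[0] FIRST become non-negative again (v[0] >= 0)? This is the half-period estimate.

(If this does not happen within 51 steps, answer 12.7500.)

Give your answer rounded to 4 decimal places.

Step 0: x=[5.7000] v=[0.0000]
Step 1: x=[5.4688] v=[-0.9250]
Step 2: x=[5.0445] v=[-1.6973]
Step 3: x=[4.4972] v=[-2.1892]
Step 4: x=[3.9173] v=[-2.3195]
Step 5: x=[3.4006] v=[-2.0667]
Step 6: x=[3.0325] v=[-1.4725]
Step 7: x=[2.8737] v=[-0.6351]
Step 8: x=[2.9505] v=[0.3073]
First v>=0 after going negative at step 8, time=2.0000

Answer: 2.0000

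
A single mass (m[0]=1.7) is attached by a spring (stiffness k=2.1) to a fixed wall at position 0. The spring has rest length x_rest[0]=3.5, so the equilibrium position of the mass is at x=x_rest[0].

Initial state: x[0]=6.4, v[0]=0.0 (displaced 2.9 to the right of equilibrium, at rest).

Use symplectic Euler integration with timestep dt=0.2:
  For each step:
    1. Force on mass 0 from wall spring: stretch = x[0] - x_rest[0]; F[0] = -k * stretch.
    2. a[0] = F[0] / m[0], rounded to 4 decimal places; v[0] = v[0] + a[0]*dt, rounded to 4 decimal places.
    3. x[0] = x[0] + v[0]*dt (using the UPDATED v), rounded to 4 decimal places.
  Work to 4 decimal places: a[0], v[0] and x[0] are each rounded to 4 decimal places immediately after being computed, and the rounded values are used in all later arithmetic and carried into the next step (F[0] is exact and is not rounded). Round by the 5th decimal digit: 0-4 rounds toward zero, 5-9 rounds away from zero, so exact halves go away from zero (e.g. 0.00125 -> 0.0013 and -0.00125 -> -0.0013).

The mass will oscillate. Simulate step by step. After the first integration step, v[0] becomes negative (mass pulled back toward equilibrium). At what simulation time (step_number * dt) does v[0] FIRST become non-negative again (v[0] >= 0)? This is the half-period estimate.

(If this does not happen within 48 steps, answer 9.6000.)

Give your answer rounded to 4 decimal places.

Answer: 3.0000

Derivation:
Step 0: x=[6.4000] v=[0.0000]
Step 1: x=[6.2567] v=[-0.7165]
Step 2: x=[5.9772] v=[-1.3976]
Step 3: x=[5.5753] v=[-2.0096]
Step 4: x=[5.0708] v=[-2.5223]
Step 5: x=[4.4887] v=[-2.9104]
Step 6: x=[3.8578] v=[-3.1547]
Step 7: x=[3.2092] v=[-3.2431]
Step 8: x=[2.5749] v=[-3.1713]
Step 9: x=[1.9864] v=[-2.9427]
Step 10: x=[1.4726] v=[-2.5688]
Step 11: x=[1.0590] v=[-2.0679]
Step 12: x=[0.7660] v=[-1.4648]
Step 13: x=[0.6081] v=[-0.7893]
Step 14: x=[0.5931] v=[-0.0748]
Step 15: x=[0.7218] v=[0.6434]
First v>=0 after going negative at step 15, time=3.0000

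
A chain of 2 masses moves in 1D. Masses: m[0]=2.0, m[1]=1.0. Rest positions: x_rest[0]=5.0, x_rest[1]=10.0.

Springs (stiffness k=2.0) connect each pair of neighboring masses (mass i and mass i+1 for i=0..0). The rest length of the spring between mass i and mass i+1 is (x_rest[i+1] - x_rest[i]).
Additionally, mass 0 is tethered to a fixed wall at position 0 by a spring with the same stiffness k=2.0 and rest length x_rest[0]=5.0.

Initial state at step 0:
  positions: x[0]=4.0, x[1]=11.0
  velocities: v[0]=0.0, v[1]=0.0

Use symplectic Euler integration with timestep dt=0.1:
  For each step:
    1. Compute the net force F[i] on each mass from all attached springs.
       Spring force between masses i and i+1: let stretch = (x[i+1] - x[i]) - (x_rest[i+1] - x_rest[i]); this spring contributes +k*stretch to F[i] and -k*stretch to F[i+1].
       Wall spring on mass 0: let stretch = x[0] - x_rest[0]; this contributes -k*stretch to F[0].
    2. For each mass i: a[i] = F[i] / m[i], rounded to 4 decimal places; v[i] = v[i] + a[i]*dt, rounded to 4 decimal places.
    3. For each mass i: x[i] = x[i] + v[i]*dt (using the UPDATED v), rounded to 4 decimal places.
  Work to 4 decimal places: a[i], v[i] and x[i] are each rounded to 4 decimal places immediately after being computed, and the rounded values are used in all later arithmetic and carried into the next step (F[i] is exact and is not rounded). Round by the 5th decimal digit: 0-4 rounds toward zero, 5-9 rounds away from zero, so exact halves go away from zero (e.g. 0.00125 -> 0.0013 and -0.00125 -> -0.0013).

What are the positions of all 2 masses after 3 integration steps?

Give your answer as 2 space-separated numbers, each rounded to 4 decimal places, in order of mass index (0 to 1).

Step 0: x=[4.0000 11.0000] v=[0.0000 0.0000]
Step 1: x=[4.0300 10.9600] v=[0.3000 -0.4000]
Step 2: x=[4.0890 10.8814] v=[0.5900 -0.7860]
Step 3: x=[4.1750 10.7670] v=[0.8603 -1.1445]

Answer: 4.1750 10.7670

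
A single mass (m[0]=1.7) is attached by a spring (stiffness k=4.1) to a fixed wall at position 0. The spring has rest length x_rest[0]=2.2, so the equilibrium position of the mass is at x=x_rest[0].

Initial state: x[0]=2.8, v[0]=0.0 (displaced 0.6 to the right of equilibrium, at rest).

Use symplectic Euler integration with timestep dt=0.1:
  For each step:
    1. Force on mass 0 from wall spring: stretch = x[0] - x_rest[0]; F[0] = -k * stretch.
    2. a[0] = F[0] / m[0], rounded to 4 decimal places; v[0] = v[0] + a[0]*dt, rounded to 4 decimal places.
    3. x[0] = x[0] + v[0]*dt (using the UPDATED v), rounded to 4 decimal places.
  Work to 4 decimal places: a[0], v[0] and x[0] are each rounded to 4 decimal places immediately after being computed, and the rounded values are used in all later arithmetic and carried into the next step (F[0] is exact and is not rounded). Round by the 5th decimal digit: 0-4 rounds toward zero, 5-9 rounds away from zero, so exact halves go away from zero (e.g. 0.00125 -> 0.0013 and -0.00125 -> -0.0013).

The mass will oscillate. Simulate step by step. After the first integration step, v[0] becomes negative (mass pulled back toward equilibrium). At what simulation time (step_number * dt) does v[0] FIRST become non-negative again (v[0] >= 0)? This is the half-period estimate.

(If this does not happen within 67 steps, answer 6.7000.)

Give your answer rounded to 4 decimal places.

Step 0: x=[2.8000] v=[0.0000]
Step 1: x=[2.7855] v=[-0.1447]
Step 2: x=[2.7569] v=[-0.2859]
Step 3: x=[2.7149] v=[-0.4202]
Step 4: x=[2.6605] v=[-0.5444]
Step 5: x=[2.5950] v=[-0.6555]
Step 6: x=[2.5199] v=[-0.7508]
Step 7: x=[2.4371] v=[-0.8280]
Step 8: x=[2.3486] v=[-0.8852]
Step 9: x=[2.2565] v=[-0.9210]
Step 10: x=[2.1630] v=[-0.9346]
Step 11: x=[2.0704] v=[-0.9257]
Step 12: x=[1.9810] v=[-0.8944]
Step 13: x=[1.8968] v=[-0.8416]
Step 14: x=[1.8200] v=[-0.7685]
Step 15: x=[1.7523] v=[-0.6769]
Step 16: x=[1.6954] v=[-0.5689]
Step 17: x=[1.6507] v=[-0.4472]
Step 18: x=[1.6192] v=[-0.3147]
Step 19: x=[1.6017] v=[-0.1746]
Step 20: x=[1.5987] v=[-0.0303]
Step 21: x=[1.6102] v=[0.1147]
First v>=0 after going negative at step 21, time=2.1000

Answer: 2.1000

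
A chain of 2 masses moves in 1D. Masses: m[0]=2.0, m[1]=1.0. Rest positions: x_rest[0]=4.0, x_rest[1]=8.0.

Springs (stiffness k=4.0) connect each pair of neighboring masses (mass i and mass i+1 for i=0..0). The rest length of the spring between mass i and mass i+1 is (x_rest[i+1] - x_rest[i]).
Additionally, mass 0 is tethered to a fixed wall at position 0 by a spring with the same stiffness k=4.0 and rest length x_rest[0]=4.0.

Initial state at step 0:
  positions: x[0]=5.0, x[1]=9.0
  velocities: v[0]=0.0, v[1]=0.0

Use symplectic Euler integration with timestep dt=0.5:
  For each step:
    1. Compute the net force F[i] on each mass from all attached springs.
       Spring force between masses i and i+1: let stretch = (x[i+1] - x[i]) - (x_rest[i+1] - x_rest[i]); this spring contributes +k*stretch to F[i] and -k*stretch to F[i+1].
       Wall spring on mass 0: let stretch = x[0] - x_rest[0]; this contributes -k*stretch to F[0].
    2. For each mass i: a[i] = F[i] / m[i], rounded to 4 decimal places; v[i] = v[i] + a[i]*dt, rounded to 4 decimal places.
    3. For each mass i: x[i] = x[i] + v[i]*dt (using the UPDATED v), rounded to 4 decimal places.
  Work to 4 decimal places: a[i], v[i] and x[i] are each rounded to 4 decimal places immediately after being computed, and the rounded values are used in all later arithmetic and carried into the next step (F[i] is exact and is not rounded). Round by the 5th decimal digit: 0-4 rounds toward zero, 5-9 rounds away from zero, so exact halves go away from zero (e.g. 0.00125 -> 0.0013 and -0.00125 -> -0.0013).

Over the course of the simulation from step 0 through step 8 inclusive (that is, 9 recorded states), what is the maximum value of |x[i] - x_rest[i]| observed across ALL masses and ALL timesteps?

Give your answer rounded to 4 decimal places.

Step 0: x=[5.0000 9.0000] v=[0.0000 0.0000]
Step 1: x=[4.5000 9.0000] v=[-1.0000 0.0000]
Step 2: x=[4.0000 8.5000] v=[-1.0000 -1.0000]
Step 3: x=[3.7500 7.5000] v=[-0.5000 -2.0000]
Step 4: x=[3.5000 6.7500] v=[-0.5000 -1.5000]
Step 5: x=[3.1250 6.7500] v=[-0.7500 0.0000]
Step 6: x=[3.0000 7.1250] v=[-0.2500 0.7500]
Step 7: x=[3.4375 7.3750] v=[0.8750 0.5000]
Step 8: x=[4.1250 7.6875] v=[1.3750 0.6250]
Max displacement = 1.2500

Answer: 1.2500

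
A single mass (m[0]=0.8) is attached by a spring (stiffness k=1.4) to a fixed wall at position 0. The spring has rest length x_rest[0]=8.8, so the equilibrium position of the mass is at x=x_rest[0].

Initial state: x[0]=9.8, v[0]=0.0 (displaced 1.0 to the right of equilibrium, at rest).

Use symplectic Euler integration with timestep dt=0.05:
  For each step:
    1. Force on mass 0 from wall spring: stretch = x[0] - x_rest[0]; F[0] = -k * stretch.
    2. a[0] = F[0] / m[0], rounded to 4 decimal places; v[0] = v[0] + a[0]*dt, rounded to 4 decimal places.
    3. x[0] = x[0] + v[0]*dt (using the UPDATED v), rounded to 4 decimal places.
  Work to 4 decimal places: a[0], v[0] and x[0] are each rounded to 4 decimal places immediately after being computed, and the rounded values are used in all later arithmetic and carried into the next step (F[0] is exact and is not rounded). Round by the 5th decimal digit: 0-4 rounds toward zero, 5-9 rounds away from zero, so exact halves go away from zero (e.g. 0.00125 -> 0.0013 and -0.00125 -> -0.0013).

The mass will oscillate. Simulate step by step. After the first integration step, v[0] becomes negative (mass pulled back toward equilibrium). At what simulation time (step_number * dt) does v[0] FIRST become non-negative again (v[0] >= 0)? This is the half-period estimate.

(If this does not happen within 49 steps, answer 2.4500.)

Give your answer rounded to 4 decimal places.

Step 0: x=[9.8000] v=[0.0000]
Step 1: x=[9.7956] v=[-0.0875]
Step 2: x=[9.7869] v=[-0.1746]
Step 3: x=[9.7739] v=[-0.2610]
Step 4: x=[9.7566] v=[-0.3462]
Step 5: x=[9.7351] v=[-0.4299]
Step 6: x=[9.7095] v=[-0.5117]
Step 7: x=[9.6799] v=[-0.5913]
Step 8: x=[9.6465] v=[-0.6683]
Step 9: x=[9.6094] v=[-0.7424]
Step 10: x=[9.5687] v=[-0.8132]
Step 11: x=[9.5247] v=[-0.8805]
Step 12: x=[9.4775] v=[-0.9439]
Step 13: x=[9.4273] v=[-1.0032]
Step 14: x=[9.3744] v=[-1.0581]
Step 15: x=[9.3190] v=[-1.1084]
Step 16: x=[9.2613] v=[-1.1538]
Step 17: x=[9.2016] v=[-1.1942]
Step 18: x=[9.1401] v=[-1.2293]
Step 19: x=[9.0771] v=[-1.2591]
Step 20: x=[9.0129] v=[-1.2833]
Step 21: x=[8.9478] v=[-1.3019]
Step 22: x=[8.8821] v=[-1.3148]
Step 23: x=[8.8160] v=[-1.3220]
Step 24: x=[8.7498] v=[-1.3234]
Step 25: x=[8.6839] v=[-1.3190]
Step 26: x=[8.6185] v=[-1.3088]
Step 27: x=[8.5539] v=[-1.2929]
Step 28: x=[8.4903] v=[-1.2714]
Step 29: x=[8.4281] v=[-1.2443]
Step 30: x=[8.3675] v=[-1.2118]
Step 31: x=[8.3088] v=[-1.1740]
Step 32: x=[8.2523] v=[-1.1310]
Step 33: x=[8.1981] v=[-1.0831]
Step 34: x=[8.1466] v=[-1.0304]
Step 35: x=[8.0979] v=[-0.9732]
Step 36: x=[8.0523] v=[-0.9118]
Step 37: x=[8.0100] v=[-0.8464]
Step 38: x=[7.9711] v=[-0.7773]
Step 39: x=[7.9359] v=[-0.7048]
Step 40: x=[7.9044] v=[-0.6292]
Step 41: x=[7.8769] v=[-0.5508]
Step 42: x=[7.8534] v=[-0.4700]
Step 43: x=[7.8340] v=[-0.3872]
Step 44: x=[7.8189] v=[-0.3027]
Step 45: x=[7.8081] v=[-0.2169]
Step 46: x=[7.8016] v=[-0.1301]
Step 47: x=[7.7995] v=[-0.0427]
Step 48: x=[7.8017] v=[0.0448]
First v>=0 after going negative at step 48, time=2.4000

Answer: 2.4000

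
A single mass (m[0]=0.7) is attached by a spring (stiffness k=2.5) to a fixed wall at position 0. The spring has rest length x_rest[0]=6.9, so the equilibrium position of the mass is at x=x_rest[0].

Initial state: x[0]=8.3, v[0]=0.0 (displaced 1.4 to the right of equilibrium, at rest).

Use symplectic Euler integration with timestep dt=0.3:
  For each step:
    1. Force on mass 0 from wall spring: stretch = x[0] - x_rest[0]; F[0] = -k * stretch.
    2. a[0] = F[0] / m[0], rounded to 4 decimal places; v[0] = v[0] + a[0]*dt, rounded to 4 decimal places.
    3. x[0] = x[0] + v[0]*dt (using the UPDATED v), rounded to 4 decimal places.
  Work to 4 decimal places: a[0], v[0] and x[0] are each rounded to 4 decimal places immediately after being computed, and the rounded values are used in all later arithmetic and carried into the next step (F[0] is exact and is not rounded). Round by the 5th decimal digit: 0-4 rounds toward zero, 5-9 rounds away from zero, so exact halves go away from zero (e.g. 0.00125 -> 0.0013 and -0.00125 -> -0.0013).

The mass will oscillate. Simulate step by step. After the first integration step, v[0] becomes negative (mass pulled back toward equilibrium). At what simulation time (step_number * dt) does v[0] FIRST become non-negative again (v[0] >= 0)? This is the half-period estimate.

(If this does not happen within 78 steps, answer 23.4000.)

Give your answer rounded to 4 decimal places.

Step 0: x=[8.3000] v=[0.0000]
Step 1: x=[7.8500] v=[-1.5000]
Step 2: x=[7.0946] v=[-2.5179]
Step 3: x=[6.2767] v=[-2.7264]
Step 4: x=[5.6591] v=[-2.0586]
Step 5: x=[5.4404] v=[-0.7291]
Step 6: x=[5.6908] v=[0.8348]
First v>=0 after going negative at step 6, time=1.8000

Answer: 1.8000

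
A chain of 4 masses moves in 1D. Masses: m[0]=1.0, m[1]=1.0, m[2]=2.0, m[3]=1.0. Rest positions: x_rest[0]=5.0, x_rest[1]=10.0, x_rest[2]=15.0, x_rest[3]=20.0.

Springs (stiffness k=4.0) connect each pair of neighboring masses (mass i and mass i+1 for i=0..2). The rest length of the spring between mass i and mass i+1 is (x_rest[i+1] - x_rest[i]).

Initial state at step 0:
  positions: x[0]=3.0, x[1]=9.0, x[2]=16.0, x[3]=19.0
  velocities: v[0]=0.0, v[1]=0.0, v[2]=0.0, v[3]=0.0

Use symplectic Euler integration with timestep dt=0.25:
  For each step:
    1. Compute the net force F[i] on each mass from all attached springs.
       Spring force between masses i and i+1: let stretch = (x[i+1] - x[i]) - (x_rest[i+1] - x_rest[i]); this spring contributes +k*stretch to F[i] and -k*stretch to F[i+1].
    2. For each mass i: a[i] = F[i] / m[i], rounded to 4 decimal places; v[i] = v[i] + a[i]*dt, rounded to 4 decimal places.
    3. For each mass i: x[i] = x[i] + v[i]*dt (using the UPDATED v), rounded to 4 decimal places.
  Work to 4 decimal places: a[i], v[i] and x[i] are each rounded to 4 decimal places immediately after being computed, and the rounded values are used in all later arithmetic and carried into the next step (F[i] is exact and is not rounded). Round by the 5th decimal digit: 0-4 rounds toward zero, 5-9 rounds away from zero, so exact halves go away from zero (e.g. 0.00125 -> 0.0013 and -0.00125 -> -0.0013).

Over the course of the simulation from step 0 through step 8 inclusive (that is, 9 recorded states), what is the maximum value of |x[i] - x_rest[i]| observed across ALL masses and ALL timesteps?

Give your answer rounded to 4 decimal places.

Step 0: x=[3.0000 9.0000 16.0000 19.0000] v=[0.0000 0.0000 0.0000 0.0000]
Step 1: x=[3.2500 9.2500 15.5000 19.5000] v=[1.0000 1.0000 -2.0000 2.0000]
Step 2: x=[3.7500 9.5625 14.7188 20.2500] v=[2.0000 1.2500 -3.1250 3.0000]
Step 3: x=[4.4531 9.7110 13.9844 20.8672] v=[2.8125 0.5938 -2.9376 2.4688]
Step 4: x=[5.2207 9.6133 13.5762 21.0137] v=[3.0704 -0.3907 -1.6329 0.5860]
Step 5: x=[5.8365 9.4082 13.6023 20.5508] v=[2.4630 -0.8204 0.1044 -1.8515]
Step 6: x=[6.0952 9.3587 13.9727 19.6008] v=[1.0347 -0.1980 1.4816 -3.8000]
Step 7: x=[5.9198 9.6468 14.4699 18.4938] v=[-0.7018 1.1525 1.9887 -4.4281]
Step 8: x=[5.4261 10.2090 14.8672 17.6308] v=[-1.9748 2.2486 1.5891 -3.4520]
Max displacement = 2.3692

Answer: 2.3692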